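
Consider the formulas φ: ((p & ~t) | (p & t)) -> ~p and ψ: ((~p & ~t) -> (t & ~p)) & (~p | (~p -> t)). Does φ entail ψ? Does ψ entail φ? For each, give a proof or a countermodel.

Neither implication holds.

(→) This fails. Under p = F, t = F, the left side is true but the right side is false.

(←) This fails. Under p = T, t = F, the left side is false but the right side is true.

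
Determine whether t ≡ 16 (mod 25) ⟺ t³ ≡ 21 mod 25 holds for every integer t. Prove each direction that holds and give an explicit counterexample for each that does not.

(⟸) Suppose t³ ≡ 21 (mod 25). The only residue r in {0, …, 24} with r³ ≡ 21 (mod 25) is r = 16, so t ≡ 16 (mod 25).

(⟹) Suppose t ≡ 16 (mod 25). Write t = 25j + 16. Then (25j + 16)³ = 15625j³ + 30000j² + 19200j + 4096 = 25(625j³ + 1200j² + 768j + 163) + 21, so t³ ≡ 21 (mod 25).

Equivalent; both directions hold.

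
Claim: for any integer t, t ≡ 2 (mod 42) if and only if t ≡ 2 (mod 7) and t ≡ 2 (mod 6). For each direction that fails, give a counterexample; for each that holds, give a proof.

(⟸) If t ≡ 2 (mod 7) and t ≡ 2 (mod 6), then by the Chinese remainder theorem t ≡ 2 (mod 42). This is exactly t ≡ 2 (mod 42).

(⟹) Suppose t ≡ 2 (mod 42); write t = 42j + 2. Since 7 ∣ 42, reducing mod 7 gives t ≡ 2 (mod 7); since 6 ∣ 42, reducing mod 6 gives t ≡ 2 (mod 6).

Equivalent; both directions hold.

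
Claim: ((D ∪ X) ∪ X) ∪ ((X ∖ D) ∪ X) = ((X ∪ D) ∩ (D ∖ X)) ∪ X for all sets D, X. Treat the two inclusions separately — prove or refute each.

The two sets are equal.

(⊇) Let x ∈ ((X ∪ D) ∩ (D ∖ X)) ∪ X. Then either x ∈ D and x ∉ X; or x ∈ X and x ∉ D; or x ∈ D ∩ X. In each case x ∈ ((D ∪ X) ∪ X) ∪ ((X ∖ D) ∪ X), so ((X ∪ D) ∩ (D ∖ X)) ∪ X ⊆ ((D ∪ X) ∪ X) ∪ ((X ∖ D) ∪ X).

(⊆) Let x ∈ ((D ∪ X) ∪ X) ∪ ((X ∖ D) ∪ X). Then either x ∈ D and x ∉ X; or x ∈ X and x ∉ D; or x ∈ D ∩ X. In each case x ∈ ((X ∪ D) ∩ (D ∖ X)) ∪ X, so ((D ∪ X) ∪ X) ∪ ((X ∖ D) ∪ X) ⊆ ((X ∪ D) ∩ (D ∖ X)) ∪ X.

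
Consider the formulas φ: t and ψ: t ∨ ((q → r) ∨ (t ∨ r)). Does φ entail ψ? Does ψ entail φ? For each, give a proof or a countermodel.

Not equivalent: only (⇒) holds.

(→) Assume the antecedent. If r is true, t ∨ ((q → r) ∨ (t ∨ r)) reduces to true regardless of the other variables. If r is false, the antecedent forces (r = F, t = T, q = F) or (r = F, t = T, q = T), and t ∨ ((q → r) ∨ (t ∨ r)) holds there. Either way t ∨ ((q → r) ∨ (t ∨ r)) holds.

(←) This fails. Under r = F, t = F, q = F, the left side is false but the right side is true.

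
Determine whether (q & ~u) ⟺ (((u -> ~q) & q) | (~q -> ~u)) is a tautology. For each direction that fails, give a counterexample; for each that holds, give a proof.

(⟹) Assume the antecedent. If q is true, ((u -> ~q) & q) | (~q -> ~u) reduces to true regardless of the other variables. If q is false, the antecedent cannot hold. Either way ((u -> ~q) & q) | (~q -> ~u) holds.

(⟸) This fails. Under q = F, u = F, the left side is false but the right side is true.

The forward direction holds; the converse fails.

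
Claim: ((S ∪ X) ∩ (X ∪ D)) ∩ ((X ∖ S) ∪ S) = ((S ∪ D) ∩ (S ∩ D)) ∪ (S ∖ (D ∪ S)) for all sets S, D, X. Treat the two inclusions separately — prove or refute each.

The sets are not equal: only the reverse inclusion holds.

(⊆) This inclusion fails. Take S = ∅, D = ∅, X = {1}; then 1 ∈ ((S ∪ X) ∩ (X ∪ D)) ∩ ((X ∖ S) ∪ S) but 1 ∉ ((S ∪ D) ∩ (S ∩ D)) ∪ (S ∖ (D ∪ S)).

(⊇) Let x ∈ ((S ∪ D) ∩ (S ∩ D)) ∪ (S ∖ (D ∪ S)). Then either x ∈ S ∩ D and x ∉ X; or x ∈ S ∩ D ∩ X. In each case x ∈ ((S ∪ X) ∩ (X ∪ D)) ∩ ((X ∖ S) ∪ S), so ((S ∪ D) ∩ (S ∩ D)) ∪ (S ∖ (D ∪ S)) ⊆ ((S ∪ X) ∩ (X ∪ D)) ∩ ((X ∖ S) ∪ S).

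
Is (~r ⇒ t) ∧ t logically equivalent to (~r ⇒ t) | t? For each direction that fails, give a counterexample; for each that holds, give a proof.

Only the forward implication holds.

(←) This fails. Under t = F, r = T, the left side is false but the right side is true.

(→) Assume the antecedent. If t is true, (~r ⇒ t) | t reduces to true regardless of the other variables. If t is false, the antecedent cannot hold. Either way (~r ⇒ t) | t holds.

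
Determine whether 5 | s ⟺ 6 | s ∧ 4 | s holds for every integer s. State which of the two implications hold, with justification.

(⟹) This fails: take s = 5. Certainly 5 ∣ 5, but 6 ∤ 5.

(⟸) This fails: take s = 12. Both 6 ∣ 12 and 4 ∣ 12, yet 12 is not a multiple of 5 (since 12 = 2·5 + 2), so 5 ∤ 12.

Neither direction holds.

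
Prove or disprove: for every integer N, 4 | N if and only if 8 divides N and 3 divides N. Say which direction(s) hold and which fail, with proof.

(→) This fails: take N = 4. Certainly 4 ∣ 4, but 8 ∤ 4.

(←) Suppose 8 ∣ N and 3 ∣ N. Any common multiple of 8 and 3 is a multiple of their lcm; here gcd(8, 3) = 1, so lcm(8, 3) = 8·3 = 24, so 24 ∣ N. Since 4 ∣ 24, it follows that 4 ∣ N.

Not equivalent: only (⇐) holds.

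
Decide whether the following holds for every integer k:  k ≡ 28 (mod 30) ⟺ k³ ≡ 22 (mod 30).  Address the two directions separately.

(⟹) Suppose k ≡ 28 (mod 30). Write k = 30j + 28. Then (30j + 28)³ = 27000j³ + 75600j² + 70560j + 21952 = 30(900j³ + 2520j² + 2352j + 731) + 22, so k³ ≡ 22 (mod 30).

(⟸) Conversely, suppose k³ ≡ 22 (mod 30). The only residue r in {0, …, 29} with r³ ≡ 22 (mod 30) is r = 28, so k ≡ 28 (mod 30).

Both directions hold; the statement is true.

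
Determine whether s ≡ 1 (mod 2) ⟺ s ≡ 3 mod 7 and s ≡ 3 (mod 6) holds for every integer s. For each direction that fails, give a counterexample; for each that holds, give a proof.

Not equivalent: only (⇐) holds.

(⇒) This fails: s = 1 gives 1 ≡ 1 (mod 2) but 1 ≡ 1 (mod 7), so the conjunction on the right does not hold.

(⇐) Conversely, if s ≡ 3 (mod 7) and s ≡ 3 (mod 6), then by the Chinese remainder theorem s ≡ 3 (mod 42). Since 3 ≡ 1 (mod 2) and 2 ∣ 42, we get s ≡ 1 (mod 2).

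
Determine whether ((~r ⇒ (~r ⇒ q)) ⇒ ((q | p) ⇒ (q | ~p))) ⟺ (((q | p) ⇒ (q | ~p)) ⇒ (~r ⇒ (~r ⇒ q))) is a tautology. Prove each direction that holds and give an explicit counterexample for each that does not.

Both directions fail.

(→) This fails. Under q = F, r = F, p = F, the left side is true but the right side is false.

(←) This fails. Under q = F, r = T, p = T, the left side is false but the right side is true.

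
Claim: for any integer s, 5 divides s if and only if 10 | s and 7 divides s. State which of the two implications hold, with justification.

(←) Suppose 10 ∣ s and 7 ∣ s. Any common multiple of 10 and 7 is a multiple of their lcm; here gcd(10, 7) = 1, so lcm(10, 7) = 10·7 = 70, so 70 ∣ s. Since 5 ∣ 70, it follows that 5 ∣ s.

(→) This fails: take s = 5. Certainly 5 ∣ 5, but 10 ∤ 5.

(⇒) fails; (⇐) holds.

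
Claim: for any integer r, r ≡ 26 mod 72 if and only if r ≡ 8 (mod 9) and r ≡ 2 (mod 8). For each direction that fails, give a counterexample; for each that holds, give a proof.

Equivalent; both directions hold.

(←) If r ≡ 8 (mod 9) and r ≡ 2 (mod 8), then by the Chinese remainder theorem r ≡ 26 (mod 72). This is exactly r ≡ 26 (mod 72).

(→) Suppose r ≡ 26 (mod 72); write r = 72j + 26. Since 9 ∣ 72, reducing mod 9 gives r ≡ 26 ≡ 8 (mod 9); since 8 ∣ 72, reducing mod 8 gives r ≡ 26 ≡ 2 (mod 8).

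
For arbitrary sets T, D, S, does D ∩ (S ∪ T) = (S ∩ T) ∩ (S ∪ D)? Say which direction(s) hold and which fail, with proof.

(⊆) This inclusion fails. Take T = {1}, D = {1}, S = ∅; then 1 ∈ D ∩ (S ∪ T) but 1 ∉ (S ∩ T) ∩ (S ∪ D).

(⊇) This inclusion fails. Take T = {1}, D = ∅, S = {1}; then 1 ∈ (S ∩ T) ∩ (S ∪ D) but 1 ∉ D ∩ (S ∪ T).

(⊆) fails and (⊇) fails.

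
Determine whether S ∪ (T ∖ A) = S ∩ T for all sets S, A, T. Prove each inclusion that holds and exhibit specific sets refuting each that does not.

Only the reverse inclusion holds.

Reverse inclusion. Let x ∈ S ∩ T. Then either x ∈ S ∩ T and x ∉ A; or x ∈ S ∩ A ∩ T. In each case x ∈ S ∪ (T ∖ A), so S ∩ T ⊆ S ∪ (T ∖ A).

Forward inclusion. This inclusion fails. Take S = {1}, A = ∅, T = ∅; then 1 ∈ S ∪ (T ∖ A) but 1 ∉ S ∩ T.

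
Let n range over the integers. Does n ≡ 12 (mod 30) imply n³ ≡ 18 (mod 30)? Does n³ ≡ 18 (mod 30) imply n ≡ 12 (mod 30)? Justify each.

Equivalent; both directions hold.

(→) Suppose n ≡ 12 (mod 30). Write n = 30j + 12. Then (30j + 12)³ = 27000j³ + 32400j² + 12960j + 1728 = 30(900j³ + 1080j² + 432j + 57) + 18, so n³ ≡ 18 (mod 30).

(←) Conversely, suppose n³ ≡ 18 (mod 30). The only residue r in {0, …, 29} with r³ ≡ 18 (mod 30) is r = 12, so n ≡ 12 (mod 30).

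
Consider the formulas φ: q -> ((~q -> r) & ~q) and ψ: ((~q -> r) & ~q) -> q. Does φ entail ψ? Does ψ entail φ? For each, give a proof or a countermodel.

Both directions fail.

(⟹) This fails. Under q = F, r = T, the left side is true but the right side is false.

(⟸) This fails. Under q = T, r = F, the left side is false but the right side is true.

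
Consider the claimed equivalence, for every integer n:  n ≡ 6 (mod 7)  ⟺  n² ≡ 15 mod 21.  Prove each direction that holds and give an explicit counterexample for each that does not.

(⇒) fails and (⇐) fails.

Forward direction. This fails: take n = 13. Then 13 ≡ 6 (mod 7), but 13² = 169 ≡ 1 (mod 21), not 15.

Converse. This fails: take n = 15. Then 15² = 225 ≡ 15 (mod 21), yet 15 ≡ 1 (mod 7), not 6.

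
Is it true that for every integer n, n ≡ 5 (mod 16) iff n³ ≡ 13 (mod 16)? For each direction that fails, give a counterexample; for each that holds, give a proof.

Both directions hold; the statement is true.

(⇒) Suppose n ≡ 5 (mod 16). Write n = 16j + 5. Then (16j + 5)³ = 4096j³ + 3840j² + 1200j + 125 = 16(256j³ + 240j² + 75j + 7) + 13, so n³ ≡ 13 (mod 16).

(⇐) Conversely, suppose n³ ≡ 13 (mod 16). The only residue r in {0, …, 15} with r³ ≡ 13 (mod 16) is r = 5, so n ≡ 5 (mod 16).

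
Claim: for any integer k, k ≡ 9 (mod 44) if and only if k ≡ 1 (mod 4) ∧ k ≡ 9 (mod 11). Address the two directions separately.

(⟹) Suppose k ≡ 9 (mod 44); write k = 44j + 9. Since 4 ∣ 44, reducing mod 4 gives k ≡ 9 ≡ 1 (mod 4); since 11 ∣ 44, reducing mod 11 gives k ≡ 9 (mod 11).

(⟸) Conversely, if k ≡ 1 (mod 4) and k ≡ 9 (mod 11), then by the Chinese remainder theorem k ≡ 9 (mod 44). This is exactly k ≡ 9 (mod 44).

Both directions hold.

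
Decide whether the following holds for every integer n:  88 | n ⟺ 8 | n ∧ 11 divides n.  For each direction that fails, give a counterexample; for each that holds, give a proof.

The biconditional holds.

[⇒] If 88 ∣ n, write n = 88q. Since 88 = 11·8, n = 8·(11q), so 8 ∣ n; and since 88 = 8·11, n = 11·(8q), so 11 ∣ n.

[⇐] Suppose 8 ∣ n and 11 ∣ n. Any common multiple of 8 and 11 is a multiple of their lcm; here gcd(8, 11) = 1, so lcm(8, 11) = 8·11 = 88, so 88 ∣ n.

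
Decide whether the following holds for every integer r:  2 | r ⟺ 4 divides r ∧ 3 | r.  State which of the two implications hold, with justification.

Forward direction. This fails: take r = 2. Certainly 2 ∣ 2, but 4 ∤ 2.

Converse. Suppose 4 ∣ r and 3 ∣ r. Any common multiple of 4 and 3 is a multiple of their lcm; here gcd(4, 3) = 1, so lcm(4, 3) = 4·3 = 12, so 12 ∣ r. Since 2 ∣ 12, it follows that 2 ∣ r.

(⇒) fails; (⇐) holds.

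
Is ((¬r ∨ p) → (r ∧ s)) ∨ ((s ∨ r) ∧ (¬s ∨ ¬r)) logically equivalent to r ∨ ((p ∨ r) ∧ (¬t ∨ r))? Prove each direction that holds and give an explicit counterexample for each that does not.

(⇒) fails and (⇐) fails.

Forward direction. This fails. Under t = F, s = T, p = F, r = F, the left side is true but the right side is false.

Converse. This fails. Under t = F, s = F, p = T, r = F, the left side is false but the right side is true.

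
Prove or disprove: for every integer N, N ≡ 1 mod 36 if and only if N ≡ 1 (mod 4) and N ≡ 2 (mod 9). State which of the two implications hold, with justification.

Neither implication holds.

(⟹) This fails: N = 1 gives 1 ≡ 1 (mod 36) but 1 ≡ 1 (mod 9), so the conjunction on the right does not hold.

(⟸) This fails: N = 29 satisfies both congruences on the right (29 ≡ 1 mod 4 and 29 ≡ 2 mod 9) yet 29 ≡ 29 (mod 36), not 1.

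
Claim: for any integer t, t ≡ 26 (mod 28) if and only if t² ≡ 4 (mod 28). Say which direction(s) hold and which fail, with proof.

Only the forward direction holds.

(→) Suppose t ≡ 26 (mod 28). Write t = 28j + 26. Then (28j + 26)² = 784j² + 1456j + 676 = 28(28j² + 52j + 24) + 4, so t² ≡ 4 (mod 28).

(←) This fails: take t = 2. Then 2² = 4 ≡ 4 (mod 28), yet 2 ≡ 2 (mod 28), not 26.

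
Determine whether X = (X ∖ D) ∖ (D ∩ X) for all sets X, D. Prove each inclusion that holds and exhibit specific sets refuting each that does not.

Reverse inclusion. Let x ∈ (X ∖ D) ∖ (D ∩ X). Then x ∈ X and x ∉ D, from which x ∈ X.

Forward inclusion. This inclusion fails. Take X = {1}, D = {1}; then 1 ∈ X but 1 ∉ (X ∖ D) ∖ (D ∩ X).

(⊆) fails; (⊇) holds.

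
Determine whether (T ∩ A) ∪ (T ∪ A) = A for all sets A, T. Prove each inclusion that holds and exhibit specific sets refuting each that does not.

(⊆) This inclusion fails. Take A = ∅, T = {1}; then 1 ∈ (T ∩ A) ∪ (T ∪ A) but 1 ∉ A.

(⊇) Let x ∈ A. Then either x ∈ A and x ∉ T; or x ∈ A ∩ T. In each case x ∈ (T ∩ A) ∪ (T ∪ A), so A ⊆ (T ∩ A) ∪ (T ∪ A).

Only the reverse inclusion holds.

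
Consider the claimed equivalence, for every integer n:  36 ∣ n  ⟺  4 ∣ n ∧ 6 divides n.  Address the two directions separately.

(→) If 36 ∣ n, write n = 36q. Since 36 = 9·4, n = 4·(9q), so 4 ∣ n; and since 36 = 6·6, n = 6·(6q), so 6 ∣ n.

(←) This fails: take n = 12. Both 4 ∣ 12 and 6 ∣ 12, yet 12 is not a multiple of 36 (since 12 = 0·36 + 12), so 36 ∤ 12.

Only the forward implication holds.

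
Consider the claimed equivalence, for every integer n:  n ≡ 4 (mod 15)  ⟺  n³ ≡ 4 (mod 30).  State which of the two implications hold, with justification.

(⟹) This fails: take n = 19. Then 19 ≡ 4 (mod 15), but 19³ = 6859 ≡ 19 (mod 30), not 4.

(⟸) Conversely, the residues r modulo 30 with r³ ≡ 4 (mod 30) are exactly {4}, and each is ≡ 4 (mod 15).

Only the reverse direction holds.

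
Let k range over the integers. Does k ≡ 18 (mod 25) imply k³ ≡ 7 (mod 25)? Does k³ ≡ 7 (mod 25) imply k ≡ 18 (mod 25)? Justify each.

Both directions hold; the statement is true.

[⇒] Suppose k ≡ 18 (mod 25). Write k = 25j + 18. Then (25j + 18)³ = 15625j³ + 33750j² + 24300j + 5832 = 25(625j³ + 1350j² + 972j + 233) + 7, so k³ ≡ 7 (mod 25).

[⇐] Conversely, suppose k³ ≡ 7 (mod 25). The only residue r in {0, …, 24} with r³ ≡ 7 (mod 25) is r = 18, so k ≡ 18 (mod 25).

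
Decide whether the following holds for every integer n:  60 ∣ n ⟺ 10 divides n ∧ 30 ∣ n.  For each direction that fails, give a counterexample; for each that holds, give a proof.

Not equivalent: only (⇒) holds.

[⇒] If 60 ∣ n, write n = 60q. Since 60 = 6·10, n = 10·(6q), so 10 ∣ n; and since 60 = 2·30, n = 30·(2q), so 30 ∣ n.

[⇐] This fails: take n = 30. Both 10 ∣ 30 and 30 ∣ 30, yet 30 is not a multiple of 60 (since 30 = 0·60 + 30), so 60 ∤ 30.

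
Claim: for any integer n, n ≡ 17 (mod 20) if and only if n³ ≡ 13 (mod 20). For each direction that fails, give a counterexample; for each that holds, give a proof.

The biconditional holds.

(⟹) Suppose n ≡ 17 (mod 20). Write n = 20j + 17. Then (20j + 17)³ = 8000j³ + 20400j² + 17340j + 4913 = 20(400j³ + 1020j² + 867j + 245) + 13, so n³ ≡ 13 (mod 20).

(⟸) Conversely, suppose n³ ≡ 13 (mod 20). The only residue r in {0, …, 19} with r³ ≡ 13 (mod 20) is r = 17, so n ≡ 17 (mod 20).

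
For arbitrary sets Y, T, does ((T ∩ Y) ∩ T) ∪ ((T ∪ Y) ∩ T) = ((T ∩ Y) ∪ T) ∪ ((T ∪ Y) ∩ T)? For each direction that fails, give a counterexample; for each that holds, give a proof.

Forward inclusion. Let x ∈ ((T ∩ Y) ∩ T) ∪ ((T ∪ Y) ∩ T). Then either x ∈ T and x ∉ Y; or x ∈ Y ∩ T. In each case x ∈ ((T ∩ Y) ∪ T) ∪ ((T ∪ Y) ∩ T), so ((T ∩ Y) ∩ T) ∪ ((T ∪ Y) ∩ T) ⊆ ((T ∩ Y) ∪ T) ∪ ((T ∪ Y) ∩ T).

Reverse inclusion. Let x ∈ ((T ∩ Y) ∪ T) ∪ ((T ∪ Y) ∩ T). Then either x ∈ T and x ∉ Y; or x ∈ Y ∩ T. In each case x ∈ ((T ∩ Y) ∩ T) ∪ ((T ∪ Y) ∩ T), so ((T ∩ Y) ∪ T) ∪ ((T ∪ Y) ∩ T) ⊆ ((T ∩ Y) ∩ T) ∪ ((T ∪ Y) ∩ T).

Both inclusions hold; the sets are equal.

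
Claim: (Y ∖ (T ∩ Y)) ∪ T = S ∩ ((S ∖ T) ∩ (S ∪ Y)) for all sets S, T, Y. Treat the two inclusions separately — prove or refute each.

Forward inclusion. This inclusion fails. Take S = ∅, T = {1}, Y = ∅; then 1 ∈ (Y ∖ (T ∩ Y)) ∪ T but 1 ∉ S ∩ ((S ∖ T) ∩ (S ∪ Y)).

Reverse inclusion. This inclusion fails. Take S = {1}, T = ∅, Y = ∅; then 1 ∈ S ∩ ((S ∖ T) ∩ (S ∪ Y)) but 1 ∉ (Y ∖ (T ∩ Y)) ∪ T.

(⊆) fails and (⊇) fails.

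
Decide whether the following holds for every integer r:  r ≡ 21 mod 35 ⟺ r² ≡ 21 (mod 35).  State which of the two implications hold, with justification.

Only the forward direction holds.

[⇐] This fails: take r = 14. Then 14² = 196 ≡ 21 (mod 35), yet 14 ≡ 14 (mod 35), not 21.

[⇒] Suppose r ≡ 21 mod 35. Write r = 35j + 21. Then (35j + 21)² = 1225j² + 1470j + 441 = 35(35j² + 42j + 12) + 21, so r² ≡ 21 (mod 35).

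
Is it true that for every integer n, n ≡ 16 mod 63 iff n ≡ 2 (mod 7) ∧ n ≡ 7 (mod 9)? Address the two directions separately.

The biconditional holds.

(→) Suppose n ≡ 16 (mod 63); write n = 63j + 16. Since 7 ∣ 63, reducing mod 7 gives n ≡ 16 ≡ 2 (mod 7); since 9 ∣ 63, reducing mod 9 gives n ≡ 16 ≡ 7 (mod 9).

(←) Conversely, if n ≡ 2 (mod 7) and n ≡ 7 (mod 9), then by the Chinese remainder theorem n ≡ 16 (mod 63). This is exactly n ≡ 16 (mod 63).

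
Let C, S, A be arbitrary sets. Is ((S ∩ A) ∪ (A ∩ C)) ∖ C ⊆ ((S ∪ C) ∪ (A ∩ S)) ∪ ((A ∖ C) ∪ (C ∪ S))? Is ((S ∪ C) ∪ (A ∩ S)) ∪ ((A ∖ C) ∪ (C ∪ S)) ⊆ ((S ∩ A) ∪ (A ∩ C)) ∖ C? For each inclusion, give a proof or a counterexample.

(⊆) Let x ∈ ((S ∩ A) ∪ (A ∩ C)) ∖ C. Then x ∈ S ∩ A and x ∉ C, from which x ∈ ((S ∪ C) ∪ (A ∩ S)) ∪ ((A ∖ C) ∪ (C ∪ S)).

(⊇) This inclusion fails. Take C = {1}, S = ∅, A = ∅; then 1 ∈ ((S ∪ C) ∪ (A ∩ S)) ∪ ((A ∖ C) ∪ (C ∪ S)) but 1 ∉ ((S ∩ A) ∪ (A ∩ C)) ∖ C.

The sets are not equal: only the forward inclusion holds.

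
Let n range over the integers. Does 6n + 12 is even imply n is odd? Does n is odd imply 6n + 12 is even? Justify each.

Forward direction. This fails: take n = 2. Then 6n + 12 = 24, which is even, yet n = 2 is even, not odd.

Converse. Suppose n is odd. Since 6 is even, 6n is even for every n, so 6n + 12 has the same parity as 12, which is even. Hence 6n + 12 is even.

Not equivalent: only (⇐) holds.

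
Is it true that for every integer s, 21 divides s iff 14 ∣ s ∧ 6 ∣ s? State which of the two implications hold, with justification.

(→) This fails: take s = 21. Certainly 21 ∣ 21, but 14 ∤ 21.

(←) Suppose 14 ∣ s and 6 ∣ s. Any common multiple of 14 and 6 is a multiple of their lcm; here lcm(14, 6) = 14·6/gcd(14, 6) = 84/2 = 42, so 42 ∣ s. Since 21 ∣ 42, it follows that 21 ∣ s.

Only the reverse direction holds.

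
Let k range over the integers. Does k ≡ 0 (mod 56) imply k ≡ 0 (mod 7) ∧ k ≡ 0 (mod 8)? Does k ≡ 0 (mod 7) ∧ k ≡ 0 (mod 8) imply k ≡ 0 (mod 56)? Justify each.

[⇒] Suppose k ≡ 0 (mod 56); write k = 56j + 0. Since 7 ∣ 56, reducing mod 7 gives k ≡ 0 (mod 7); since 8 ∣ 56, reducing mod 8 gives k ≡ 0 (mod 8).

[⇐] Conversely, if k ≡ 0 (mod 7) and k ≡ 0 (mod 8), then by the Chinese remainder theorem k ≡ 0 (mod 56). This is exactly k ≡ 0 (mod 56).

Both directions hold.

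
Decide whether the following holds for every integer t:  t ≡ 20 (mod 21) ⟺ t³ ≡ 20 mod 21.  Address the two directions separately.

[⇒] Suppose t ≡ 20 (mod 21). Write t = 21j + 20. Then (21j + 20)³ = 9261j³ + 26460j² + 25200j + 8000 = 21(441j³ + 1260j² + 1200j + 380) + 20, so t³ ≡ 20 (mod 21).

[⇐] This fails: take t = 5. Then 5³ = 125 ≡ 20 (mod 21), yet 5 ≡ 5 (mod 21), not 20.

Only the forward direction holds.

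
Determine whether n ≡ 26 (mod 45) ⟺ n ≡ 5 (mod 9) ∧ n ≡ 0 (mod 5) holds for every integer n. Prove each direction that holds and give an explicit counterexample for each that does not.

(⇒) fails and (⇐) fails.

(→) This fails: n = 26 gives 26 ≡ 26 (mod 45) but 26 ≡ 8 (mod 9), so the conjunction on the right does not hold.

(←) This fails: n = 5 satisfies both congruences on the right (5 ≡ 5 mod 9 and 5 ≡ 0 mod 5) yet 5 ≡ 5 (mod 45), not 26.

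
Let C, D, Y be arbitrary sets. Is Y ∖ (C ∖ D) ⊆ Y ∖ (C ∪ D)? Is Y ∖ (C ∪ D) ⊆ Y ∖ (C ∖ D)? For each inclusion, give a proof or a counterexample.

(⊇) Let x ∈ Y ∖ (C ∪ D). Then x ∈ Y and x ∉ C, D, from which x ∈ Y ∖ (C ∖ D).

(⊆) This inclusion fails. Take C = ∅, D = {1}, Y = {1}; then 1 ∈ Y ∖ (C ∖ D) but 1 ∉ Y ∖ (C ∪ D).

The sets are not equal: only the reverse inclusion holds.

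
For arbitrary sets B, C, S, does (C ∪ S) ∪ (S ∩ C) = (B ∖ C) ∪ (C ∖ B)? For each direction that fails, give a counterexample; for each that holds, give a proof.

(⊆) This inclusion fails. Take B = {1}, C = {1}, S = ∅; then 1 ∈ (C ∪ S) ∪ (S ∩ C) but 1 ∉ (B ∖ C) ∪ (C ∖ B).

(⊇) This inclusion fails. Take B = {1}, C = ∅, S = ∅; then 1 ∈ (B ∖ C) ∪ (C ∖ B) but 1 ∉ (C ∪ S) ∪ (S ∩ C).

Neither inclusion holds.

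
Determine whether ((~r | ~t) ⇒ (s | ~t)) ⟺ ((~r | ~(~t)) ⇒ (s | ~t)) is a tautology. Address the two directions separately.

The forward direction fails; the converse holds.

(⟹) This fails. Under s = F, t = T, r = T, the left side is true but the right side is false.

(⟸) Assume the antecedent. If s is true, (~r | ~t) ⇒ (s | ~t) reduces to true regardless of the other variables. If s is false, the antecedent forces (s = F, t = F, r = F) or (s = F, t = F, r = T), and (~r | ~t) ⇒ (s | ~t) holds there. Either way (~r | ~t) ⇒ (s | ~t) holds.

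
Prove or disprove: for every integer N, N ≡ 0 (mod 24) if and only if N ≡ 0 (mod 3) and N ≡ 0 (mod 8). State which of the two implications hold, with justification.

Both implications hold.

Forward direction. Suppose N ≡ 0 (mod 24); write N = 24j + 0. Since 3 ∣ 24, reducing mod 3 gives N ≡ 0 (mod 3); since 8 ∣ 24, reducing mod 8 gives N ≡ 0 (mod 8).

Converse. If N ≡ 0 (mod 3) and N ≡ 0 (mod 8), then by the Chinese remainder theorem N ≡ 0 (mod 24). This is exactly N ≡ 0 (mod 24).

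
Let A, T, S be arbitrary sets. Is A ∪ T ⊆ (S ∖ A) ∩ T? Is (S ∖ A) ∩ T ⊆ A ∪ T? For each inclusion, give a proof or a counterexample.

(⊆) fails; (⊇) holds.

(⟹) This inclusion fails. Take A = {1}, T = ∅, S = ∅; then 1 ∈ A ∪ T but 1 ∉ (S ∖ A) ∩ T.

(⟸) Let x ∈ (S ∖ A) ∩ T. Then x ∈ T ∩ S and x ∉ A, from which x ∈ A ∪ T.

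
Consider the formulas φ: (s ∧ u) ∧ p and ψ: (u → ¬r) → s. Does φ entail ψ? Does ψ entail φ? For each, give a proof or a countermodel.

(⟹) Assume the antecedent. If r is true, the antecedent forces (r = T, u = T, s = T, p = T), and (u → ¬r) → s holds there. If r is false, the antecedent forces (r = F, u = T, s = T, p = T), and (u → ¬r) → s holds there. Either way (u → ¬r) → s holds.

(⟸) This fails. Under r = T, u = T, s = F, p = F, the left side is false but the right side is true.

The forward direction holds; the converse fails.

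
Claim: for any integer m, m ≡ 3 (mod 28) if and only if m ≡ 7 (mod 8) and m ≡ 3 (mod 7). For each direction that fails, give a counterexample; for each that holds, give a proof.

(→) This fails: m = 3 gives 3 ≡ 3 (mod 28) but 3 ≡ 3 (mod 8), so the conjunction on the right does not hold.

(←) Conversely, if m ≡ 7 (mod 8) and m ≡ 3 (mod 7), then by the Chinese remainder theorem m ≡ 31 (mod 56). Since 31 ≡ 3 (mod 28) and 28 ∣ 56, we get m ≡ 3 (mod 28).

Not equivalent: only (⇐) holds.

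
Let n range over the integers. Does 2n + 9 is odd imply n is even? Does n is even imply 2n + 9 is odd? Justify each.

(⇒) fails; (⇐) holds.

[⇒] This fails: take n = 5. Then 2n + 9 = 19, which is odd, yet n = 5 is odd, not even.

[⇐] Suppose n is even. Since 2 is even, 2n is even for every n, so 2n + 9 has the same parity as 9, which is odd. Hence 2n + 9 is odd.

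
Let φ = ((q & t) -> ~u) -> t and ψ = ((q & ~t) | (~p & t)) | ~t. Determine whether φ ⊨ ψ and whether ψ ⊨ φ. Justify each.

[⇒] This fails. Under q = F, u = F, p = T, t = T, the left side is true but the right side is false.

[⇐] This fails. Under q = F, u = F, p = F, t = F, the left side is false but the right side is true.

(⇒) fails and (⇐) fails.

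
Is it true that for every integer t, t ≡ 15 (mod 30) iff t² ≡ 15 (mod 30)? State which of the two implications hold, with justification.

[⇒] Suppose t ≡ 15 (mod 30). Write t = 30j + 15. Then (30j + 15)² = 900j² + 900j + 225 = 30(30j² + 30j + 7) + 15, so t² ≡ 15 (mod 30).

[⇐] Conversely, suppose t² ≡ 15 (mod 30). The only residue r in {0, …, 29} with r² ≡ 15 (mod 30) is r = 15, so t ≡ 15 (mod 30).

Both implications hold.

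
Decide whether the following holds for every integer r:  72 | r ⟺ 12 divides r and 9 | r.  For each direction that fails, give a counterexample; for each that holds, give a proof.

Only the forward implication holds.

Converse. This fails: take r = 36. Both 12 ∣ 36 and 9 ∣ 36, yet 36 is not a multiple of 72 (since 36 = 0·72 + 36), so 72 ∤ 36.

Forward direction. If 72 ∣ r, write r = 72q. Since 72 = 6·12, r = 12·(6q), so 12 ∣ r; and since 72 = 8·9, r = 9·(8q), so 9 ∣ r.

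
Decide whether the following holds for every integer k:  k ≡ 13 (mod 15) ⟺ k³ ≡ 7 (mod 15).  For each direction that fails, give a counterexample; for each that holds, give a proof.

(⇒) Suppose k ≡ 13 (mod 15). Write k = 15j + 13. Then (15j + 13)³ = 3375j³ + 8775j² + 7605j + 2197 = 15(225j³ + 585j² + 507j + 146) + 7, so k³ ≡ 7 (mod 15).

(⇐) Conversely, suppose k³ ≡ 7 (mod 15). The only residue r in {0, …, 14} with r³ ≡ 7 (mod 15) is r = 13, so k ≡ 13 (mod 15).

Equivalent; both directions hold.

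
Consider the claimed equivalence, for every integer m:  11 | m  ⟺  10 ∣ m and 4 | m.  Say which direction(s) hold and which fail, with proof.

Neither implication holds.

(→) This fails: take m = 11. Certainly 11 ∣ 11, but 10 ∤ 11.

(←) This fails: take m = 20. Both 10 ∣ 20 and 4 ∣ 20, yet 20 is not a multiple of 11 (since 20 = 1·11 + 9), so 11 ∤ 20.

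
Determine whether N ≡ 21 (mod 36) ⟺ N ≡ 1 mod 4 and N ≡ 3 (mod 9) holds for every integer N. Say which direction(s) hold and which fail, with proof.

(⇒) Suppose N ≡ 21 (mod 36); write N = 36j + 21. Since 4 ∣ 36, reducing mod 4 gives N ≡ 21 ≡ 1 (mod 4); since 9 ∣ 36, reducing mod 9 gives N ≡ 21 ≡ 3 (mod 9).

(⇐) Conversely, if N ≡ 1 (mod 4) and N ≡ 3 (mod 9), then by the Chinese remainder theorem N ≡ 21 (mod 36). This is exactly N ≡ 21 (mod 36).

Equivalent; both directions hold.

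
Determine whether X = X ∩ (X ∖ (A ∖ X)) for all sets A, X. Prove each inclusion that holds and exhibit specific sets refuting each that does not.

Reverse inclusion. Let x ∈ X ∩ (X ∖ (A ∖ X)). Then either x ∈ X and x ∉ A; or x ∈ A ∩ X. In each case x ∈ X, so X ∩ (X ∖ (A ∖ X)) ⊆ X.

Forward inclusion. Let x ∈ X. Then either x ∈ X and x ∉ A; or x ∈ A ∩ X. In each case x ∈ X ∩ (X ∖ (A ∖ X)), so X ⊆ X ∩ (X ∖ (A ∖ X)).

Both inclusions hold; the sets are equal.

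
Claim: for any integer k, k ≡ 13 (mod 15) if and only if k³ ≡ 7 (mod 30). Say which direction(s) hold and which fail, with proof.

Not equivalent: only (⇐) holds.

Forward direction. This fails: take k = 28. Then 28 ≡ 13 (mod 15), but 28³ = 21952 ≡ 22 (mod 30), not 7.

Converse. The residues r modulo 30 with r³ ≡ 7 (mod 30) are exactly {13}, and each is ≡ 13 (mod 15).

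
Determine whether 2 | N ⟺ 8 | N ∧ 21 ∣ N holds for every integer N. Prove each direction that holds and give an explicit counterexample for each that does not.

Forward direction. This fails: take N = 2. Certainly 2 ∣ 2, but 8 ∤ 2.

Converse. Suppose 8 ∣ N and 21 ∣ N. Any common multiple of 8 and 21 is a multiple of their lcm; here gcd(8, 21) = 1, so lcm(8, 21) = 8·21 = 168, so 168 ∣ N. Since 2 ∣ 168, it follows that 2 ∣ N.

The forward direction fails; the converse holds.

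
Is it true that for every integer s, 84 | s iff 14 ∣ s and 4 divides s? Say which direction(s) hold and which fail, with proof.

The forward direction holds; the converse fails.

[⇐] This fails: take s = 28. Both 14 ∣ 28 and 4 ∣ 28, yet 28 is not a multiple of 84 (since 28 = 0·84 + 28), so 84 ∤ 28.

[⇒] If 84 ∣ s, write s = 84q. Since 84 = 6·14, s = 14·(6q), so 14 ∣ s; and since 84 = 21·4, s = 4·(21q), so 4 ∣ s.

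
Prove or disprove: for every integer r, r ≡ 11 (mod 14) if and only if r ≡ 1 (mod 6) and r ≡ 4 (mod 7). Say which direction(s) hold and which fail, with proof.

Not equivalent: only (⇐) holds.

(⟹) This fails: r = 11 gives 11 ≡ 11 (mod 14) but 11 ≡ 5 (mod 6), so the conjunction on the right does not hold.

(⟸) Conversely, if r ≡ 1 (mod 6) and r ≡ 4 (mod 7), then by the Chinese remainder theorem r ≡ 25 (mod 42). Since 25 ≡ 11 (mod 14) and 14 ∣ 42, we get r ≡ 11 (mod 14).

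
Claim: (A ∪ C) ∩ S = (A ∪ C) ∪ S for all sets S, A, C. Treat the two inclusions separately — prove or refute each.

(⊆) Let x ∈ (A ∪ C) ∩ S. Then either x ∈ S ∩ A and x ∉ C; or x ∈ S ∩ C and x ∉ A; or x ∈ S ∩ A ∩ C. In each case x ∈ (A ∪ C) ∪ S, so (A ∪ C) ∩ S ⊆ (A ∪ C) ∪ S.

(⊇) This inclusion fails. Take S = {1}, A = ∅, C = ∅; then 1 ∈ (A ∪ C) ∪ S but 1 ∉ (A ∪ C) ∩ S.

The sets are not equal: only the forward inclusion holds.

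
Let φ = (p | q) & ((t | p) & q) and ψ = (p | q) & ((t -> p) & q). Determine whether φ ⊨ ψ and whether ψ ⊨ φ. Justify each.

[⇒] This fails. Under q = T, t = T, p = F, the left side is true but the right side is false.

[⇐] This fails. Under q = T, t = F, p = F, the left side is false but the right side is true.

Both directions fail.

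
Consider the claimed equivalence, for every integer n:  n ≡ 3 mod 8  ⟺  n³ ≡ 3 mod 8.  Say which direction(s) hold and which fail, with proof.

Both directions hold.

(⟹) Suppose n ≡ 3 mod 8. Write n = 8j + 3. Then (8j + 3)³ = 512j³ + 576j² + 216j + 27 = 8(64j³ + 72j² + 27j + 3) + 3, so n³ ≡ 3 (mod 8).

(⟸) For the converse, argue contrapositively. If n ≢ 3 (mod 8), then n is congruent to one of 0, 1, 2, 4, 5, 6, 7 modulo 8, and these give n³ ≡ 0, 1, 0, 0, 5, 0, 7 respectively — never 3.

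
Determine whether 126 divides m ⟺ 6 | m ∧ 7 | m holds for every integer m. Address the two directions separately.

(⟹) If 126 ∣ m, write m = 126q. Since 126 = 21·6, m = 6·(21q), so 6 ∣ m; and since 126 = 18·7, m = 7·(18q), so 7 ∣ m.

(⟸) This fails: take m = 42. Both 6 ∣ 42 and 7 ∣ 42, yet 42 is not a multiple of 126 (since 42 = 0·126 + 42), so 126 ∤ 42.

Not equivalent: only (⇒) holds.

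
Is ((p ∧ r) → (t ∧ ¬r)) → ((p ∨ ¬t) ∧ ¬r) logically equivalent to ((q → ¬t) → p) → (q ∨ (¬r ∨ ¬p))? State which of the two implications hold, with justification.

Forward direction. This fails. Under p = T, r = T, q = F, t = F, the left side is true but the right side is false.

Converse. This fails. Under p = F, r = T, q = F, t = F, the left side is false but the right side is true.

Neither implication holds.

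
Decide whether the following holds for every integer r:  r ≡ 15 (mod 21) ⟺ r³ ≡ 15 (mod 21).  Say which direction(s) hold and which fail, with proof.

Only the forward direction holds.

[⇒] Suppose r ≡ 15 (mod 21). Write r = 21j + 15. Then (21j + 15)³ = 9261j³ + 19845j² + 14175j + 3375 = 21(441j³ + 945j² + 675j + 160) + 15, so r³ ≡ 15 (mod 21).

[⇐] This fails: take r = 9. Then 9³ = 729 ≡ 15 (mod 21), yet 9 ≡ 9 (mod 21), not 15.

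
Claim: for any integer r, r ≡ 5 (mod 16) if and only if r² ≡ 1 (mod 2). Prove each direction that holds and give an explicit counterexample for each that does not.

The forward direction holds; the converse fails.

(⟹) Suppose r ≡ 5 (mod 16). Then r² ≡ 5² = 25 (mod 16), and since 2 ∣ 16, also r² ≡ 1 (mod 2).

(⟸) This fails: take r = 1. Then 1² = 1 ≡ 1 (mod 2), yet 1 ≡ 1 (mod 16), not 5.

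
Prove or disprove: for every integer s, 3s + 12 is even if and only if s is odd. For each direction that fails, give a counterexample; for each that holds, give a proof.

Forward direction. This fails: s = 6 gives 3s + 12 = 30, which is even, but 6 is even, not odd.

Converse. This also fails: s = 1 is odd, but 3s + 12 = 15 is odd, not even.

Neither implication holds.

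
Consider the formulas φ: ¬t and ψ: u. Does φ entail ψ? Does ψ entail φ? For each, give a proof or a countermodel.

(⟹) This fails. Under t = F, u = F, the left side is true but the right side is false.

(⟸) This fails. Under t = T, u = T, the left side is false but the right side is true.

Both directions fail.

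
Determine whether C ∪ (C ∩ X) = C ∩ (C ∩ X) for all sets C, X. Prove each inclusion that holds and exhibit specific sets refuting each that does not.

(⊆) fails; (⊇) holds.

Reverse inclusion. Let x ∈ C ∩ (C ∩ X). Then x ∈ C ∩ X, from which x ∈ C ∪ (C ∩ X).

Forward inclusion. This inclusion fails. Take C = {1}, X = ∅; then 1 ∈ C ∪ (C ∩ X) but 1 ∉ C ∩ (C ∩ X).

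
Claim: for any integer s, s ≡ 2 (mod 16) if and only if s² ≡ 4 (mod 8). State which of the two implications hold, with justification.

(⇒) holds; (⇐) fails.

(⇒) Suppose s ≡ 2 (mod 16). Then s² ≡ 2² = 4 (mod 16), and since 8 ∣ 16, also s² ≡ 4 (mod 8).

(⇐) This fails: take s = 6. Then 6² = 36 ≡ 4 (mod 8), yet 6 ≡ 6 (mod 16), not 2.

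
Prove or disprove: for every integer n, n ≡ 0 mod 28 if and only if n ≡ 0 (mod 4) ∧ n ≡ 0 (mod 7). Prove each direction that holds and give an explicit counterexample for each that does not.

Both directions hold.

[⇒] Suppose n ≡ 0 (mod 28); write n = 28j + 0. Since 4 ∣ 28, reducing mod 4 gives n ≡ 0 (mod 4); since 7 ∣ 28, reducing mod 7 gives n ≡ 0 (mod 7).

[⇐] Conversely, if n ≡ 0 (mod 4) and n ≡ 0 (mod 7), then by the Chinese remainder theorem n ≡ 0 (mod 28). This is exactly n ≡ 0 (mod 28).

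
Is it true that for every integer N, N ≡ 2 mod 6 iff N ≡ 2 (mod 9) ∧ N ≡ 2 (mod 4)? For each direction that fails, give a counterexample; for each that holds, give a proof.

(⟹) This fails: N = 32 gives 32 ≡ 2 (mod 6) but 32 ≡ 5 (mod 9), so the conjunction on the right does not hold.

(⟸) Conversely, if N ≡ 2 (mod 9) and N ≡ 2 (mod 4), then by the Chinese remainder theorem N ≡ 2 (mod 36). Since 2 ≡ 2 (mod 6) and 6 ∣ 36, we get N ≡ 2 (mod 6).

(⇒) fails; (⇐) holds.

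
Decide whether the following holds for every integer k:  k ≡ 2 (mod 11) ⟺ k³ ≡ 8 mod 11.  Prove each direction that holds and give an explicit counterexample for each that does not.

[⇒] Suppose k ≡ 2 (mod 11). Write k = 11j + 2. Then (11j + 2)³ = 1331j³ + 726j² + 132j + 8 = 11(121j³ + 66j² + 12j) + 8, so k³ ≡ 8 (mod 11).

[⇐] Conversely, suppose k³ ≡ 8 (mod 11). The only residue r in {0, …, 10} with r³ ≡ 8 (mod 11) is r = 2, so k ≡ 2 (mod 11).

Both directions hold.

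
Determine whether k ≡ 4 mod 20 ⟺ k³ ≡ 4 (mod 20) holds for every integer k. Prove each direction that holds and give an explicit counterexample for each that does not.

Not equivalent: only (⇒) holds.

(⟹) Suppose k ≡ 4 mod 20. Write k = 20j + 4. Then (20j + 4)³ = 8000j³ + 4800j² + 960j + 64 = 20(400j³ + 240j² + 48j + 3) + 4, so k³ ≡ 4 (mod 20).

(⟸) This fails: take k = 14. Then 14³ = 2744 ≡ 4 (mod 20), yet 14 ≡ 14 (mod 20), not 4.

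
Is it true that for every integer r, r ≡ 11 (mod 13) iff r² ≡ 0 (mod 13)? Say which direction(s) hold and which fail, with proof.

Neither implication holds.

[⇒] This fails: take r = 11. Then 11 ≡ 11 (mod 13), but 11² = 121 ≡ 4 (mod 13), not 0.

[⇐] This fails: take r = 0. Then 0² = 0 ≡ 0 (mod 13), yet 0 ≡ 0 (mod 13), not 11.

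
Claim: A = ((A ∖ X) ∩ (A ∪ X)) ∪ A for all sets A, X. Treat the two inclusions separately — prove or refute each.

The two sets are equal.

Forward inclusion. Let x ∈ A. Then either x ∈ A and x ∉ X; or x ∈ A ∩ X. In each case x ∈ ((A ∖ X) ∩ (A ∪ X)) ∪ A, so A ⊆ ((A ∖ X) ∩ (A ∪ X)) ∪ A.

Reverse inclusion. Let x ∈ ((A ∖ X) ∩ (A ∪ X)) ∪ A. Then either x ∈ A and x ∉ X; or x ∈ A ∩ X. In each case x ∈ A, so ((A ∖ X) ∩ (A ∪ X)) ∪ A ⊆ A.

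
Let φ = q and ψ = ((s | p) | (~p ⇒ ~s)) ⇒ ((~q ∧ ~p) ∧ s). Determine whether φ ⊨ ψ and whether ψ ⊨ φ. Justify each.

[⇒] This fails. Under q = T, p = F, s = F, the left side is true but the right side is false.

[⇐] This fails. Under q = F, p = F, s = T, the left side is false but the right side is true.

Both directions fail.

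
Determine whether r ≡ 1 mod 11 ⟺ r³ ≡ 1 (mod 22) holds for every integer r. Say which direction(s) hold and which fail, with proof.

(⟹) This fails: take r = 12. Then 12 ≡ 1 (mod 11), but 12³ = 1728 ≡ 12 (mod 22), not 1.

(⟸) Conversely, the residues r modulo 22 with r³ ≡ 1 (mod 22) are exactly {1}, and each is ≡ 1 (mod 11).

(⇒) fails; (⇐) holds.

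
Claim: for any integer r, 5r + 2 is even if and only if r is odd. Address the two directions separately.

(→) This fails: r = 6 gives 5r + 2 = 32, which is even, but 6 is even, not odd.

(←) This also fails: r = 1 is odd, but 5r + 2 = 7 is odd, not even.

Both directions fail.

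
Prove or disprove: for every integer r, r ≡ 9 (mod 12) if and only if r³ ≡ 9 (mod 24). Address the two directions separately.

Only the converse holds.

[⇒] This fails: take r = 21. Then 21 ≡ 9 (mod 12), but 21³ = 9261 ≡ 21 (mod 24), not 9.

[⇐] Conversely, the residues r modulo 24 with r³ ≡ 9 (mod 24) are exactly {9}, and each is ≡ 9 (mod 12).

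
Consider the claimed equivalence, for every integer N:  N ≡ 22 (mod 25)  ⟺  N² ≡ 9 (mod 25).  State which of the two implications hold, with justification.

Forward direction. Suppose N ≡ 22 (mod 25). Write N = 25j + 22. Then (25j + 22)² = 625j² + 1100j + 484 = 25(25j² + 44j + 19) + 9, so N² ≡ 9 (mod 25).

Converse. This fails: take N = 3. Then 3² = 9 ≡ 9 (mod 25), yet 3 ≡ 3 (mod 25), not 22.

Only the forward direction holds.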